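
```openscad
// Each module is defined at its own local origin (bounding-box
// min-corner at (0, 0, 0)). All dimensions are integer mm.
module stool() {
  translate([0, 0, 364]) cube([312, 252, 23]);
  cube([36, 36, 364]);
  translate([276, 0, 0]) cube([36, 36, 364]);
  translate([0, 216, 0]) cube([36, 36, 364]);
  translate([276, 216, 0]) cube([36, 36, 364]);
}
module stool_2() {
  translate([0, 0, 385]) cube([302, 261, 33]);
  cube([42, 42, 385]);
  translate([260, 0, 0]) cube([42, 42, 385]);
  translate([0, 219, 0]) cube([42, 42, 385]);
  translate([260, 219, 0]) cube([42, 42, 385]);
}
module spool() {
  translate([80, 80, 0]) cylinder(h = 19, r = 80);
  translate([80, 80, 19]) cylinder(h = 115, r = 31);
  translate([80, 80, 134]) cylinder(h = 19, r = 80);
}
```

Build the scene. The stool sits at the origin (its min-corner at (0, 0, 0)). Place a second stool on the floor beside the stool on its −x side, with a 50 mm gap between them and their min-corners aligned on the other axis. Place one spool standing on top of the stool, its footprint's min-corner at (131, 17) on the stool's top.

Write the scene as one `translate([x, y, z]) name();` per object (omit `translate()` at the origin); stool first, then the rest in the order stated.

stool();
translate([-352, 0, 0]) stool_2();
translate([131, 17, 387]) spool();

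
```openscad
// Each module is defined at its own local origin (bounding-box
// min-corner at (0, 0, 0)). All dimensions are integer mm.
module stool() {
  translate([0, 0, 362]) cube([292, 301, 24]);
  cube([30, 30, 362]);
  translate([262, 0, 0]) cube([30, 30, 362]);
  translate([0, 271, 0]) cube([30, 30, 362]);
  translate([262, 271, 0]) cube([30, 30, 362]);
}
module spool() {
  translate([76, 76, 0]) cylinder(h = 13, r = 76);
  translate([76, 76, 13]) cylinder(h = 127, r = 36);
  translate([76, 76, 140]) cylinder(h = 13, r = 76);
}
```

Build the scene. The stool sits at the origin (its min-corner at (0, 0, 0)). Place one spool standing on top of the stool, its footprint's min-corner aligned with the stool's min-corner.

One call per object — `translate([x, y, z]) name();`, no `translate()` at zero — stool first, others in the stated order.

stool();
translate([0, 0, 386]) spool();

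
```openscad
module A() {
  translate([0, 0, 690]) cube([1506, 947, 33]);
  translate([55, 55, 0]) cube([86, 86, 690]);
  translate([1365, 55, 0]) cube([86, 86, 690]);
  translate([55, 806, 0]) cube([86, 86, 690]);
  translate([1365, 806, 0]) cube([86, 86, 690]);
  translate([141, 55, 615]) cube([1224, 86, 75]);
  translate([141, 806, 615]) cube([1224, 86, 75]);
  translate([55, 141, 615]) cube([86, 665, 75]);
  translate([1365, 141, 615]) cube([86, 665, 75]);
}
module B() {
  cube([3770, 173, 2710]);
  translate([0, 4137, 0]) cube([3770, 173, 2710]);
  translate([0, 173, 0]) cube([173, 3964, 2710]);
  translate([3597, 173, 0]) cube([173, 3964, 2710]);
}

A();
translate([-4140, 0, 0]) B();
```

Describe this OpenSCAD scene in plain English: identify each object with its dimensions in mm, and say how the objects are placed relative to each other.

A is a rectangular dining table. The top is 1506×947×33 mm with its upper surface at z = 723 mm. It stands on four 86×86 mm square legs, each inset 55 mm from the nearest pair of top edges, running from the floor to the underside of the top. Four apron rails, 86 mm thick and 75 mm tall, run between adjacent legs with their top edges flush with the underside of the top and their outer faces flush with the legs' outer faces.

B is a box-shaped house frame (walls only): outside footprint 3770×4310 mm, wall height 2710 mm, wall thickness 173 mm. The two y-facing walls run the full x-width; the two x-facing walls fit between the inner faces of the y-facing walls.

The house frame is on the floor beside the table on its −x side.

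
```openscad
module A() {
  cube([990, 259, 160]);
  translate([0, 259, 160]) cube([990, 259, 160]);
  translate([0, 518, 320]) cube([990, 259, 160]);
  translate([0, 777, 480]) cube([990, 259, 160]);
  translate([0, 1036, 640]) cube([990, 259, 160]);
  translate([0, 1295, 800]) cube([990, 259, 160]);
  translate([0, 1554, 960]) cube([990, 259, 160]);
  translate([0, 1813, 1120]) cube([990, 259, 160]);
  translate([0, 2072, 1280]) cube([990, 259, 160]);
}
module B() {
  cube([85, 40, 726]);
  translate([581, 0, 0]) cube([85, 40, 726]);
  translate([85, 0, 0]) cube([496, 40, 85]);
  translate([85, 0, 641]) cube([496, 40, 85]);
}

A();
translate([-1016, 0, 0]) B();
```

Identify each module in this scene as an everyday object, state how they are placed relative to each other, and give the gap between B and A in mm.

A is a staircase. B is a picture frame. The picture frame is on the floor beside the staircase on its −x side. The gap between the picture frame and the staircase is 350 mm.

The picture frame's nearest face is 350 mm from the staircase's −x face.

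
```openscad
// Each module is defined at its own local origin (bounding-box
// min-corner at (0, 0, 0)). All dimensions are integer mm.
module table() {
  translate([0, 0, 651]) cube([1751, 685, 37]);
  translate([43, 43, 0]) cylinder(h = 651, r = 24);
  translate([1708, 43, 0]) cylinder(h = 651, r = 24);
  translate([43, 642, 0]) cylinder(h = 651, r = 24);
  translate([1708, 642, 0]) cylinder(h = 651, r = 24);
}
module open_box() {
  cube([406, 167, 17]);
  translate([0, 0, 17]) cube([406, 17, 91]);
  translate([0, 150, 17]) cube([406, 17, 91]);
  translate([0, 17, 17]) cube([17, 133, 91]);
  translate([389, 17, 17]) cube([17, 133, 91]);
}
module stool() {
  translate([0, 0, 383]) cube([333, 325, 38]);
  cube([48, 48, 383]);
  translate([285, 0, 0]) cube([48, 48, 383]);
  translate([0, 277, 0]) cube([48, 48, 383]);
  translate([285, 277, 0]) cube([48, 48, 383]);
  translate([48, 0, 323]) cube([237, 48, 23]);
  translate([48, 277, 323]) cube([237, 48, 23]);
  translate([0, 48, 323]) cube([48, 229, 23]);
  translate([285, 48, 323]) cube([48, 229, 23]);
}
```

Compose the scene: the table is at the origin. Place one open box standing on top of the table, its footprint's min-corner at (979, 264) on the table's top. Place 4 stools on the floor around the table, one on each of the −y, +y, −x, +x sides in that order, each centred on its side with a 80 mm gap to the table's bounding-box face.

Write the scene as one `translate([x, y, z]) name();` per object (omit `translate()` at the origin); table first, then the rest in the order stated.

table();
translate([979, 264, 688]) open_box();
translate([709, -405, 0]) stool();
translate([709, 765, 0]) stool();
translate([-413, 180, 0]) stool();
translate([1831, 180, 0]) stool();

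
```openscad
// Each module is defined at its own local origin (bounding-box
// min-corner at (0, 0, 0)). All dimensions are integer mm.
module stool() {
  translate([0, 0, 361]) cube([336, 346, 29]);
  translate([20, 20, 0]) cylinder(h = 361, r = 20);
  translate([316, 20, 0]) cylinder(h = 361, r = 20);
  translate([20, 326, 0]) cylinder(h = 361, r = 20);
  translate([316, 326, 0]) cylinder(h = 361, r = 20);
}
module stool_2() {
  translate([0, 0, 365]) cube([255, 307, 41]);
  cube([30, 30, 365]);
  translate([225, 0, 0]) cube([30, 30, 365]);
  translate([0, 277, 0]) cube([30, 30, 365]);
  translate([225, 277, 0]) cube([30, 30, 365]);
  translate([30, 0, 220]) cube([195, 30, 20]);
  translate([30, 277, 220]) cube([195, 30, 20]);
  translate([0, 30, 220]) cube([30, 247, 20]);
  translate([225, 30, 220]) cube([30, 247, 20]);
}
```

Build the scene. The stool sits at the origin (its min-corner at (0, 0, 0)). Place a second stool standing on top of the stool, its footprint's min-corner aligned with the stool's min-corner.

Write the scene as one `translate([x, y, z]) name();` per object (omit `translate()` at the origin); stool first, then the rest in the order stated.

stool();
translate([0, 0, 390]) stool_2();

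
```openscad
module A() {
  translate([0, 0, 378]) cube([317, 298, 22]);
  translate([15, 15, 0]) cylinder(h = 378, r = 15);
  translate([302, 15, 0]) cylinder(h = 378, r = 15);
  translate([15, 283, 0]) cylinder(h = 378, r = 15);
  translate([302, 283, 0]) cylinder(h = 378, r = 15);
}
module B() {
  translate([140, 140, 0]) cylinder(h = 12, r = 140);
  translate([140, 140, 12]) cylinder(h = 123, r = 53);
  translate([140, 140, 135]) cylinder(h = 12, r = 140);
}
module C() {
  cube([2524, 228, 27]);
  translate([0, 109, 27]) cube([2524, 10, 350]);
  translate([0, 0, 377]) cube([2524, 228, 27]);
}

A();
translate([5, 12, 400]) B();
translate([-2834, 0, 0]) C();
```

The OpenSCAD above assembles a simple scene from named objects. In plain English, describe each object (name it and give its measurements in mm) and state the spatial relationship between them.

A is a four-legged stool. The seat is a 317×298×22 mm slab whose top surface is at z = 400 mm; four round legs, each 30 mm in diameter, run from the floor (z = 0) to the underside of the seat, each leg's axis is inset half a diameter from the nearest pair of seat edges (so the leg's bounding box is flush with the corner).

B is a spool: two coaxial disc flanges of radius 140 mm and thickness 12 mm, joined by a core cylinder of radius 53 mm and height 123 mm. The lower flange rests on z = 0 and the three cylinders share a vertical axis.

C is an I-beam lying along x, 2524 mm long. Overall section height 404 mm. Two flanges 228 mm wide (y) and 27 mm thick, one on the floor and one at the top; a web 10 mm thick runs between them, centred on the flange width.

The spool is on top of the stool. The I-beam is on the floor beside the stool on its −x side.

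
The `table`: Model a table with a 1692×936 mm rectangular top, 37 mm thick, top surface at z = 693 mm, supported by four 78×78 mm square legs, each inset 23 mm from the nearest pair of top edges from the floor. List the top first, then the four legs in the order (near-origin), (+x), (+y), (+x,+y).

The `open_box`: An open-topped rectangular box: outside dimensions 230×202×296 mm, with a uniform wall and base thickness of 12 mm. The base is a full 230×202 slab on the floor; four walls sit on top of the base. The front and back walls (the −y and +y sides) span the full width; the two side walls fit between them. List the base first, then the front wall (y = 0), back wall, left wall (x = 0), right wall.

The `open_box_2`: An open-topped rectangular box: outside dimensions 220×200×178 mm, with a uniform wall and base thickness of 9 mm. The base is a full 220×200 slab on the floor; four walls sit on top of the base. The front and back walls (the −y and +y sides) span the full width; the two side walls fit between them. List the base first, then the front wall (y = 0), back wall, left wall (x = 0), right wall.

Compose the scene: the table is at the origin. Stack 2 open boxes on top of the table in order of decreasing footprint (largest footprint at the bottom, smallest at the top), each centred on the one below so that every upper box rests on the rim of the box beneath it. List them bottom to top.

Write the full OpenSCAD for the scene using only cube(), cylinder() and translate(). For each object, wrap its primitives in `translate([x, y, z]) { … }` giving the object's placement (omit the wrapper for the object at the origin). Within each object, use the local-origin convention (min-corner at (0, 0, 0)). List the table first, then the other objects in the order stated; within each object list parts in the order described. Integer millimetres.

translate([0, 0, 656]) cube([1692, 936, 37]);
translate([23, 23, 0]) cube([78, 78, 656]);
translate([1591, 23, 0]) cube([78, 78, 656]);
translate([23, 835, 0]) cube([78, 78, 656]);
translate([1591, 835, 0]) cube([78, 78, 656]);
translate([731, 367, 693]) {
  cube([230, 202, 12]);
  translate([0, 0, 12]) cube([230, 12, 284]);
  translate([0, 190, 12]) cube([230, 12, 284]);
  translate([0, 12, 12]) cube([12, 178, 284]);
  translate([218, 12, 12]) cube([12, 178, 284]);
}
translate([736, 368, 989]) {
  cube([220, 200, 9]);
  translate([0, 0, 9]) cube([220, 9, 169]);
  translate([0, 191, 9]) cube([220, 9, 169]);
  translate([0, 9, 9]) cube([9, 182, 169]);
  translate([211, 9, 9]) cube([9, 182, 169]);
}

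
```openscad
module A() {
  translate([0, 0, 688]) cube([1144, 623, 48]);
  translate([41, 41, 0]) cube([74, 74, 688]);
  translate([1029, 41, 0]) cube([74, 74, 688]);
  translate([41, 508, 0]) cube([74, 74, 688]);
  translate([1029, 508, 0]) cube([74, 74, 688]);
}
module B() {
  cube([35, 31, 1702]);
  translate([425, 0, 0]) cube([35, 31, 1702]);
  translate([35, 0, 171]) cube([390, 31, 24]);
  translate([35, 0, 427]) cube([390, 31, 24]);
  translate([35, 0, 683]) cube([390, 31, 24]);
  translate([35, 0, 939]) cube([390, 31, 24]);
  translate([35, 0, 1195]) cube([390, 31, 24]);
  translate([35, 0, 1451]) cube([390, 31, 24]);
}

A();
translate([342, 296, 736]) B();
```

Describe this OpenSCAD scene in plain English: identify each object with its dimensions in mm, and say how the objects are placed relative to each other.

A is a rectangular dining table. The top is 1144×623×48 mm with its upper surface at z = 736 mm. It stands on four 74×74 mm square legs, each inset 41 mm from the nearest pair of top edges, running from the floor to the underside of the top.

B is a wooden ladder with two side rails of 35×31 mm section and 1702 mm height, set 460 mm apart overall. Between them run 6 rectangular rungs (31 mm deep, 24 mm thick), front faces flush with the rails' −y face. The bottom of the first rung is 171 mm above the floor and each subsequent rung is 256 mm higher than the one below.

The ladder is on top of the table, centred.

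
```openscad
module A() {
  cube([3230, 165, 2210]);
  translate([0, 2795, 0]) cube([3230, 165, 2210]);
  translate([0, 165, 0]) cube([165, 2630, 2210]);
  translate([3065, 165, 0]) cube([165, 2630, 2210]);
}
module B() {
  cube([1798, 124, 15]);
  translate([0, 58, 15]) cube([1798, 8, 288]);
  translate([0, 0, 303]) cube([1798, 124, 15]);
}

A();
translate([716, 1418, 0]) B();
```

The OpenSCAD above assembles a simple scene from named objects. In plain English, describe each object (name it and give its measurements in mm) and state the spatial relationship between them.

A is a box-shaped house frame (walls only): outside footprint 3230×2960 mm, wall height 2210 mm, wall thickness 165 mm. The two y-facing walls run the full x-width; the two x-facing walls fit between the inner faces of the y-facing walls.

B is an I-beam lying along x, 1798 mm long. Overall section height 318 mm. Two flanges 124 mm wide (y) and 15 mm thick, one on the floor and one at the top; a web 8 mm thick runs between them, centred on the flange width.

The I-beam sits inside the house frame, centred.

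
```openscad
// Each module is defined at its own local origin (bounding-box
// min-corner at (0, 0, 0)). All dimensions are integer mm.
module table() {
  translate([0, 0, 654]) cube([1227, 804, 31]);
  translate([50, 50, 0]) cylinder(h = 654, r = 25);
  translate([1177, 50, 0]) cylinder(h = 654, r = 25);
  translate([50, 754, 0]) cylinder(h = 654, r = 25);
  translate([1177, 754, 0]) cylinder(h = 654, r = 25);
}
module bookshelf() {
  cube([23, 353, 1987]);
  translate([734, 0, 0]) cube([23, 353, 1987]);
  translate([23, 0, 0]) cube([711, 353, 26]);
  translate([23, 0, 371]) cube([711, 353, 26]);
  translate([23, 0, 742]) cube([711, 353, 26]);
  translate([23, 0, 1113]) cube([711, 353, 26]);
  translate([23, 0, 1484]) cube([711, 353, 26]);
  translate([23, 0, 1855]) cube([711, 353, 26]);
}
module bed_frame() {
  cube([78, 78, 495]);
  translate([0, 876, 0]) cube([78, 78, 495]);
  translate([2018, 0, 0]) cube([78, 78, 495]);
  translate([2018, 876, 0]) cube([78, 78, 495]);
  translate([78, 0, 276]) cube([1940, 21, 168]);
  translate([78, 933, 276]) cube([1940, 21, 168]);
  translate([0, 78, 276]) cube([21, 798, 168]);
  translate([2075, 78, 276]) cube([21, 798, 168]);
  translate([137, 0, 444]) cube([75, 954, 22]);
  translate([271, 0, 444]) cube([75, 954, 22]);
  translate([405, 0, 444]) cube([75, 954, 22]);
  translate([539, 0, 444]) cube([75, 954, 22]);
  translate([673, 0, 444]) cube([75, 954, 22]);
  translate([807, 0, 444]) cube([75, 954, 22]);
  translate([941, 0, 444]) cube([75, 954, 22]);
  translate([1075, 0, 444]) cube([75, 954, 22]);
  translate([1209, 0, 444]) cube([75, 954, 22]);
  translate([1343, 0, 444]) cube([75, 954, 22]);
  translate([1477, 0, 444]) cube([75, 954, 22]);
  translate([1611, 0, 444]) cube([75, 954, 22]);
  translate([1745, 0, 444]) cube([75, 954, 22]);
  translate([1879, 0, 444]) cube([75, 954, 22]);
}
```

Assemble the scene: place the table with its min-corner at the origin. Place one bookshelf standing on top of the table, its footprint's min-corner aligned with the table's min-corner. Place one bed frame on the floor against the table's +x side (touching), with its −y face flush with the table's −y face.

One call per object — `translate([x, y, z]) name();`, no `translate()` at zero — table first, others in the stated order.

table();
translate([0, 0, 685]) bookshelf();
translate([1227, 0, 0]) bed_frame();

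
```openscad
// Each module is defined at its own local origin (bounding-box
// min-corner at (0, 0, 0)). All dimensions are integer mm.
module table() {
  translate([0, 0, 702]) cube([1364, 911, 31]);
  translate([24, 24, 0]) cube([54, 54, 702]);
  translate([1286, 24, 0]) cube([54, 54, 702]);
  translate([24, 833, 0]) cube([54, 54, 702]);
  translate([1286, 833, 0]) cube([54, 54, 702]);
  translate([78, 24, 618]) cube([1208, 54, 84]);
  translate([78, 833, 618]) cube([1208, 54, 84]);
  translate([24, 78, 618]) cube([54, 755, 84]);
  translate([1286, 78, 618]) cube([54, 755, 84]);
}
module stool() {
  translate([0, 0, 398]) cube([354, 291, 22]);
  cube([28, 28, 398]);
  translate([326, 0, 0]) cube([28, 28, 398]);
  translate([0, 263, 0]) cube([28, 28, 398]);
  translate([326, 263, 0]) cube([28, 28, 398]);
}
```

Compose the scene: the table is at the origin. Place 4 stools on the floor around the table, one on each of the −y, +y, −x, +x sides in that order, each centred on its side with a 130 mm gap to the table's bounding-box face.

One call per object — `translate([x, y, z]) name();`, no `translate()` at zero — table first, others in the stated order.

table();
translate([505, -421, 0]) stool();
translate([505, 1041, 0]) stool();
translate([-484, 310, 0]) stool();
translate([1494, 310, 0]) stool();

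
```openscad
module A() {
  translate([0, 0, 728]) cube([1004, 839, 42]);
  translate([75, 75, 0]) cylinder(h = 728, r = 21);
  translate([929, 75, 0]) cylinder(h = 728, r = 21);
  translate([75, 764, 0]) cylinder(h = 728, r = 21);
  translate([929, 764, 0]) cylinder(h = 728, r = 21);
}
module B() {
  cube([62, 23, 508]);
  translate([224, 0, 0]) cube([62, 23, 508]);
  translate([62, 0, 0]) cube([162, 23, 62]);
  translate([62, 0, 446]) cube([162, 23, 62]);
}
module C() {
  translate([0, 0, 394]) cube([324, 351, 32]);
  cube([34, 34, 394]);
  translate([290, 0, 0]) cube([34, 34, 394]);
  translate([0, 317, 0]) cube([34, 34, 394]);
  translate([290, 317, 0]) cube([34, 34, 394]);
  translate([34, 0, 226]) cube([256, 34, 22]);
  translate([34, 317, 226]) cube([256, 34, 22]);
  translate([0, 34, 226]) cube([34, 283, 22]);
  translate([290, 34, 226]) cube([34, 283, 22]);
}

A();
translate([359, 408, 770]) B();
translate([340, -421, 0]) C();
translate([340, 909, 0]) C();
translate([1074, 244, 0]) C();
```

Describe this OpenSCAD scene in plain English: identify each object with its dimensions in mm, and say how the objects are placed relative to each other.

A is a rectangular dining table. The top is 1004×839×42 mm with its upper surface at z = 770 mm. It stands on four round legs of 42 mm diameter, each leg's bounding box inset 54 mm from the nearest pair of top edges, running from the floor to the underside of the top.

B is a rectangular picture frame lying in the x–z plane (depth along y). The opening is 162 mm wide (x) by 384 mm tall (z), surrounded by a border 62 mm wide on all four sides. The frame is 23 mm deep and is made of two full-height vertical stiles with two horizontal rails fitted between them.

C is a simple wooden stool: a rectangular seat 324 mm (x) by 351 mm (y), 32 mm thick, top face at z = 426 mm, on four square legs, each 34×34 mm in cross-section. The legs rest on z = 0, each flush with a corner of the seat. Four stretchers, 34 mm wide and 22 mm tall, connect adjacent legs with their undersides at z = 226 mm, each running between the inner faces of the legs it joins and aligned with the legs' outer faces on the other axis.

The picture frame is on top of the table, centred. Three stools sit around the table at the −y, +y, +x sides.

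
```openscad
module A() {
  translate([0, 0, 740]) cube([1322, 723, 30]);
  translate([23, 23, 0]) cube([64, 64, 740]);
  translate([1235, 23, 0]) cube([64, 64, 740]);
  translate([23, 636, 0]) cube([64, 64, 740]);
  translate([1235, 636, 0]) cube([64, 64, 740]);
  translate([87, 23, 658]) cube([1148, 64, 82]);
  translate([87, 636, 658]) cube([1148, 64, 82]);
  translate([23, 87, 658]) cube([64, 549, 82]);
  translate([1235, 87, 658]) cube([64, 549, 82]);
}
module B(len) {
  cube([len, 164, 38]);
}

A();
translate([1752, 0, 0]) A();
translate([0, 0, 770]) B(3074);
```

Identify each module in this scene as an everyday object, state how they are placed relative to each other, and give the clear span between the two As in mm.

A is a table. B is a beam. A beam spans the tops of two tables. The clear span between the two tables is 430 mm.

Second table starts at x = 1752; first ends at x = 1322; clear span = 1752 − 1322 = 430 mm.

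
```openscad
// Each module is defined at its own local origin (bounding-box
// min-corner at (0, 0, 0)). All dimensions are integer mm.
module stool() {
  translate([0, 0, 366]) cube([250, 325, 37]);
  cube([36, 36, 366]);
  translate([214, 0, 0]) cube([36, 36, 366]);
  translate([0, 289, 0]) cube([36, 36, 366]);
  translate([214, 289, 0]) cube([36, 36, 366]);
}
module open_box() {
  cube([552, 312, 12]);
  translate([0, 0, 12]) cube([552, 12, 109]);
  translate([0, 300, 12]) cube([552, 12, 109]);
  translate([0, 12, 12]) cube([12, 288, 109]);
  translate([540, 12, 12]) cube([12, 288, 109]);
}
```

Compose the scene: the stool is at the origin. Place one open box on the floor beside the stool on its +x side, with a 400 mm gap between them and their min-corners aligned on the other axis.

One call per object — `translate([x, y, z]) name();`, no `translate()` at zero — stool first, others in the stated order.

stool();
translate([650, 0, 0]) open_box();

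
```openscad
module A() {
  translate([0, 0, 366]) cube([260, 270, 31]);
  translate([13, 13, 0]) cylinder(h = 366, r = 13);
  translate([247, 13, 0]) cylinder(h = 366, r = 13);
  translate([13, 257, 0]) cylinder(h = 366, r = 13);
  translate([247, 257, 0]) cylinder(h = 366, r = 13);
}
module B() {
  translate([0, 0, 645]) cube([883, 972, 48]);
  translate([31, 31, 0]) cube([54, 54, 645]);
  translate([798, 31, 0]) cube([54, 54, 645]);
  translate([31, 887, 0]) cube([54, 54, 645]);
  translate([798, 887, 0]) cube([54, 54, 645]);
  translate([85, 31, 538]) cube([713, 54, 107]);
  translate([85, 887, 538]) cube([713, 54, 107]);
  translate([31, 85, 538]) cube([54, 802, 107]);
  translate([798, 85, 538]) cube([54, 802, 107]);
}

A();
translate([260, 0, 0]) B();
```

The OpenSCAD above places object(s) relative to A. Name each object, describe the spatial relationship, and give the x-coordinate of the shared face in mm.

A is a stool. B is a table. The table is against the stool's +x side, with their −y faces flush. The x-coordinate of the shared face is 260 mm.

The stool's +x face and the table's −x face are both at x = 260 mm.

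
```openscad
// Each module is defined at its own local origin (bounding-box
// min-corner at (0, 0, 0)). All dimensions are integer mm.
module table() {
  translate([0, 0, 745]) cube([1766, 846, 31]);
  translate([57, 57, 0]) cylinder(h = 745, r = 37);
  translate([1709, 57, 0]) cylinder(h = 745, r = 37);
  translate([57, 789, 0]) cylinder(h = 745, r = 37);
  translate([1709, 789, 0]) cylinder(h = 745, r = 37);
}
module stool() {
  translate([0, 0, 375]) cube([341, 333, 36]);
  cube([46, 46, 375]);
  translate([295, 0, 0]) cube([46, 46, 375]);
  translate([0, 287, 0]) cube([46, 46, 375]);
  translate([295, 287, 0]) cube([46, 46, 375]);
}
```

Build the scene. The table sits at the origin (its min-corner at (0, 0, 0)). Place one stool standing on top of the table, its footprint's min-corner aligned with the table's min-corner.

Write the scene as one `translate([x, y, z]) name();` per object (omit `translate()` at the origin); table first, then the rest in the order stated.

table();
translate([0, 0, 776]) stool();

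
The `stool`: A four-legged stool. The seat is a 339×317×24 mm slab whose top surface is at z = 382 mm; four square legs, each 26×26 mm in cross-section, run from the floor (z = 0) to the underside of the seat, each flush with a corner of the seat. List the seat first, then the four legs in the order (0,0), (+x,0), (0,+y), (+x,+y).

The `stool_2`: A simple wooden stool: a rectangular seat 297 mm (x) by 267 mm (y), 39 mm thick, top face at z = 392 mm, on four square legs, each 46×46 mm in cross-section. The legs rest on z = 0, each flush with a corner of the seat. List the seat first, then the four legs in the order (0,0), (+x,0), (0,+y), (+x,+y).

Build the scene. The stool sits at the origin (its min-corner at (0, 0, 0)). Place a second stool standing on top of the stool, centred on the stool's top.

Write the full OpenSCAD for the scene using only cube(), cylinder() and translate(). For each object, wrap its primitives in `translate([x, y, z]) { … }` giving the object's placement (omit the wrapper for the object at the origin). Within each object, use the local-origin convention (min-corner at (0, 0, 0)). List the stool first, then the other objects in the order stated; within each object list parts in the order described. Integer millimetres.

translate([0, 0, 358]) cube([339, 317, 24]);
cube([26, 26, 358]);
translate([313, 0, 0]) cube([26, 26, 358]);
translate([0, 291, 0]) cube([26, 26, 358]);
translate([313, 291, 0]) cube([26, 26, 358]);
translate([21, 25, 382]) {
  translate([0, 0, 353]) cube([297, 267, 39]);
  cube([46, 46, 353]);
  translate([251, 0, 0]) cube([46, 46, 353]);
  translate([0, 221, 0]) cube([46, 46, 353]);
  translate([251, 221, 0]) cube([46, 46, 353]);
}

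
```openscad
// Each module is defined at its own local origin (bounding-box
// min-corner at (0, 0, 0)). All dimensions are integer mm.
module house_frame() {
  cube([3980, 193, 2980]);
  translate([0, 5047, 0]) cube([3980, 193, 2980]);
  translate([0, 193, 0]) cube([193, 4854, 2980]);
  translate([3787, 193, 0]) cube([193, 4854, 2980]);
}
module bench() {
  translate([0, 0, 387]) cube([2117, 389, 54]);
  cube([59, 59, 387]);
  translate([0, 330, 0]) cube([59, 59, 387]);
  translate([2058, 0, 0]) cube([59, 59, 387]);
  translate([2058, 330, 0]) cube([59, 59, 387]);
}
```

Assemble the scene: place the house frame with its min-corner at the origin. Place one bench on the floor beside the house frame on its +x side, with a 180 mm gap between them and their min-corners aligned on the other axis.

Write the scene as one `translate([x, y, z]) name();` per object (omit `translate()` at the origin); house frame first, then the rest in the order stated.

house_frame();
translate([4160, 0, 0]) bench();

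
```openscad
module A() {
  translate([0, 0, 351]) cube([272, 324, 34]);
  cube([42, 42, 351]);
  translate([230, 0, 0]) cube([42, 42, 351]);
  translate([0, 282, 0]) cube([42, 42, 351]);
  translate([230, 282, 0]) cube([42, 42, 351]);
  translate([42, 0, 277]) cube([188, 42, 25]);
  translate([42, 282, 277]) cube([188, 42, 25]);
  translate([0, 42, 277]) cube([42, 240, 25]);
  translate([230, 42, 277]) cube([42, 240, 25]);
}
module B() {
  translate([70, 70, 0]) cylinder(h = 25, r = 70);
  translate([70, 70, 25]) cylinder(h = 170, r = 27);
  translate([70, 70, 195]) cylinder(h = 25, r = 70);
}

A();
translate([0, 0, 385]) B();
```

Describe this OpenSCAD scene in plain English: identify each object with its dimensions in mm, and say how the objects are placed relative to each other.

A is a simple wooden stool: a rectangular seat 272 mm (x) by 324 mm (y), 34 mm thick, top face at z = 385 mm, on four square legs, each 42×42 mm in cross-section. The legs rest on z = 0, each flush with a corner of the seat. Four stretchers, 42 mm wide and 25 mm tall, connect adjacent legs with their undersides at z = 277 mm, each running between the inner faces of the legs it joins and aligned with the legs' outer faces on the other axis.

B is a spool: two coaxial disc flanges of radius 70 mm and thickness 25 mm, joined by a core cylinder of radius 27 mm and height 170 mm. The lower flange rests on z = 0 and the three cylinders share a vertical axis.

The spool is on top of the stool.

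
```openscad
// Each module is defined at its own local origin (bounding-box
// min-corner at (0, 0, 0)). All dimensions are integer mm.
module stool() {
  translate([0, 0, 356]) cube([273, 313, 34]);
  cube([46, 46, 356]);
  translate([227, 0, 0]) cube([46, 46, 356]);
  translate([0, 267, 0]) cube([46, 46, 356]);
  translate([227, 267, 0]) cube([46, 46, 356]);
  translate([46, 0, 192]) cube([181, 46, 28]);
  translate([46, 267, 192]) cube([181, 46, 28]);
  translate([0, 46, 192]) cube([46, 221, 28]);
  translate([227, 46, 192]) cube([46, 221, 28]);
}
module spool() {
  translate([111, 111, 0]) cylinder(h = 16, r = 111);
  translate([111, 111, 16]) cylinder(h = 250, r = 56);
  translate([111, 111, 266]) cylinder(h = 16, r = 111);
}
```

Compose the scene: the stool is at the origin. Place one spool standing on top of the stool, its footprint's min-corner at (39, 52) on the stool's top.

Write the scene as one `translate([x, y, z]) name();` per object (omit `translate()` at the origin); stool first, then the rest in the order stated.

stool();
translate([39, 52, 390]) spool();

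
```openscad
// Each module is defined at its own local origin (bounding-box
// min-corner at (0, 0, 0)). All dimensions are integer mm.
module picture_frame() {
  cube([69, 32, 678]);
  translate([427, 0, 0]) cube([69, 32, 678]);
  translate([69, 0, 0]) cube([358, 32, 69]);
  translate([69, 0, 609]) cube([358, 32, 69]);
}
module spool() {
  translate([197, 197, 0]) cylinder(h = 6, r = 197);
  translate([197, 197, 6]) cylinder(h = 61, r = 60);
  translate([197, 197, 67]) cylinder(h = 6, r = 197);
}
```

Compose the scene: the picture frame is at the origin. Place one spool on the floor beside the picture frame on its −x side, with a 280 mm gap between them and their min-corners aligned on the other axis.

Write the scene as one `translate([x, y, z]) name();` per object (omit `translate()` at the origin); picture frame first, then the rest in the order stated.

picture_frame();
translate([-674, 0, 0]) spool();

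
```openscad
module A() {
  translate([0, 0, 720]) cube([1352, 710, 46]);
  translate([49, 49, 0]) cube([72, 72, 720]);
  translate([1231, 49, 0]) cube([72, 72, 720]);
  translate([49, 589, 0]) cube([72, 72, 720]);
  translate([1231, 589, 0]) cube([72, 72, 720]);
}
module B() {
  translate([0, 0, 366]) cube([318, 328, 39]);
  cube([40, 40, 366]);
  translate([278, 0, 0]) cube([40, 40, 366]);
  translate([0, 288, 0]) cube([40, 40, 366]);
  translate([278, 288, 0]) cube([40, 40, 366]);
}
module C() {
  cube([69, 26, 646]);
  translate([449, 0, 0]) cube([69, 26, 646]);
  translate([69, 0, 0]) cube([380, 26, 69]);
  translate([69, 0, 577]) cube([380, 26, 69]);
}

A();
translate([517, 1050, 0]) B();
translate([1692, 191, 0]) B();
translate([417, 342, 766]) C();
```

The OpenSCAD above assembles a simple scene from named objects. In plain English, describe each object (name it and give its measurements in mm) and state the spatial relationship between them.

A is a rectangular dining table. The top is 1352×710×46 mm with its upper surface at z = 766 mm. It stands on four 72×72 mm square legs, each inset 49 mm from the nearest pair of top edges, running from the floor to the underside of the top.

B is a four-legged stool. The seat is a 318×328×39 mm slab whose top surface is at z = 405 mm; four square legs, each 40×40 mm in cross-section, run from the floor (z = 0) to the underside of the seat, each flush with a corner of the seat.

C is a picture frame with a 380×508 mm rectangular opening (x by z) and a uniform 69 mm border on every side. Frame depth is 26 mm along y. It is built from two vertical stiles running the full outside height and two horizontal rails spanning the gap between the stiles.

Two stools sit around the table at the +y, +x sides. The picture frame is on top of the table, centred.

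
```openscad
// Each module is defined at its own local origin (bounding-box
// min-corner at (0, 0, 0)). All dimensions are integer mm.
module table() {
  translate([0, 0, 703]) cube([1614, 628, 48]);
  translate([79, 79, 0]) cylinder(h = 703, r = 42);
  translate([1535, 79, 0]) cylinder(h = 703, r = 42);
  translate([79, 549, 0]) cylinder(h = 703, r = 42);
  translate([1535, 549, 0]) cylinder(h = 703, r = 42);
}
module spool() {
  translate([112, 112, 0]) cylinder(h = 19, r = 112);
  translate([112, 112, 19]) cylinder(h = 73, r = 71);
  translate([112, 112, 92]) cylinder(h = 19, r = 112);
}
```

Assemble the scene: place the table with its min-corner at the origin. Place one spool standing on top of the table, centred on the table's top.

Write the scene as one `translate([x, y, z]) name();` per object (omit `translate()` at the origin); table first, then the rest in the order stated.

table();
translate([695, 202, 751]) spool();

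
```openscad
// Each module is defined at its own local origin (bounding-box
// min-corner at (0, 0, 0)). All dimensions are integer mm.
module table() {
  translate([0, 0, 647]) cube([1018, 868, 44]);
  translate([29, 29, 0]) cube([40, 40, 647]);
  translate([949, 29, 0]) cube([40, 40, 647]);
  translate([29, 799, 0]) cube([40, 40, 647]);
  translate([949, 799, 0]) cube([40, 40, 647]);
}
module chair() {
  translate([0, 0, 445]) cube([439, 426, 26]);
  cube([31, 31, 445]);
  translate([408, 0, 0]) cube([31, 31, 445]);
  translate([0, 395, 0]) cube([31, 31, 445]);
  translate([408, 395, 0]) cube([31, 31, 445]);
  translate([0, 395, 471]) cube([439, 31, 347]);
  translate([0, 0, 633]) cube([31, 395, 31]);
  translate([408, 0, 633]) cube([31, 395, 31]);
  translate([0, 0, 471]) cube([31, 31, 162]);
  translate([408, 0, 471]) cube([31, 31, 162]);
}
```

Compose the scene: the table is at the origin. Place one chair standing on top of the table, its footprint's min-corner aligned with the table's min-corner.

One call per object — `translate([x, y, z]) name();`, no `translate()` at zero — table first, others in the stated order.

table();
translate([0, 0, 691]) chair();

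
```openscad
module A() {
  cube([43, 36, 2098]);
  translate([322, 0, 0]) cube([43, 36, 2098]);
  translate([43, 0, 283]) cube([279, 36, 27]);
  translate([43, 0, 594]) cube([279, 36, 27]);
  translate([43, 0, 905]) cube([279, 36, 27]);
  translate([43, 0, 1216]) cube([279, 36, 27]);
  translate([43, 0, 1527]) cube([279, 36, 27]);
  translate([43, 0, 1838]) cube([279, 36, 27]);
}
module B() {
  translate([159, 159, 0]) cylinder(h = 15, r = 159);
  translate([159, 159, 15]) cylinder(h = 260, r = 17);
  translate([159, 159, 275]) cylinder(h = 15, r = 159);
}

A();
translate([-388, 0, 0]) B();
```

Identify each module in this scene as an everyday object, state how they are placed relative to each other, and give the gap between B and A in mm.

The spool's nearest face is 70 mm from the ladder's −x face.

A is a ladder. B is a spool. The spool is on the floor beside the ladder on its −x side. The gap between the spool and the ladder is 70 mm.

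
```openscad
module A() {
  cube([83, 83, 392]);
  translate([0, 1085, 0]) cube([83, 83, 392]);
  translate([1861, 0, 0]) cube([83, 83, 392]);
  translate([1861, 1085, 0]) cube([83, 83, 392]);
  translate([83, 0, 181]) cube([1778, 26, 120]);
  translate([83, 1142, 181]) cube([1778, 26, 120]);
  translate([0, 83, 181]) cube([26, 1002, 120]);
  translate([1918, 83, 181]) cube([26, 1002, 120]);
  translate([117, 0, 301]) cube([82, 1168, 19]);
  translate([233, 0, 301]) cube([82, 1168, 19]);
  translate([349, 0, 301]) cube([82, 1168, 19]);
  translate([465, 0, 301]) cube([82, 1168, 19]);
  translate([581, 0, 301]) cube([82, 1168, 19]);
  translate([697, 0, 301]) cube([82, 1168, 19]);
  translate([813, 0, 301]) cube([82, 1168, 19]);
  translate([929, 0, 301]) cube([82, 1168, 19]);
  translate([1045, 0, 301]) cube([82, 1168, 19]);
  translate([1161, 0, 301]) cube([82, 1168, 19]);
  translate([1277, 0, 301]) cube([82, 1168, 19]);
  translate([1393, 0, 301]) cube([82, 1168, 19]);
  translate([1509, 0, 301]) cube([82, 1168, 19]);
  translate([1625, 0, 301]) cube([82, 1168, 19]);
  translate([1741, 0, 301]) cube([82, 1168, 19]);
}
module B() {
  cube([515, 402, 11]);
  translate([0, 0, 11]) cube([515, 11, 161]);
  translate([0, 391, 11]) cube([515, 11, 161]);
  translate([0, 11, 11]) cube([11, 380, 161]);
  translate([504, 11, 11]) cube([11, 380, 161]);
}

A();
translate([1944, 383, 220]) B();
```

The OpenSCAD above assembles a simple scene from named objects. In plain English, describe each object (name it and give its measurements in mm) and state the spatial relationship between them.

A is a bed frame 1944 mm long (x) by 1168 mm wide (y). Four 83×83 mm corner posts, 392 mm tall, at the corners of the footprint. Four rails of 26 mm thickness and 120 mm height run between adjacent posts with their undersides at z = 181 mm, their outer faces flush with the outside of the frame (the two x-running rails run between the posts' inner faces; the two y-running rails run between the posts' inner faces). 15 slats, each 82 mm wide (x) and 19 mm thick, lie across the top of the two x-running rails, running the full 1168 mm width of the frame in y; the slats are evenly spaced along x between the inner faces of the end posts with equal gaps (rounded down to the nearest mm) at the −x end and between each pair — any rounding remainder accumulates at the +x end.

B is an open-topped rectangular box: outside dimensions 515×402×172 mm, with a uniform wall and base thickness of 11 mm. The base is a full 515×402 slab on the floor; four walls sit on top of the base. The front and back walls (the −y and +y sides) span the full width; the two side walls fit between them.

The open box is beside the bed frame with their tops flush at z = 392.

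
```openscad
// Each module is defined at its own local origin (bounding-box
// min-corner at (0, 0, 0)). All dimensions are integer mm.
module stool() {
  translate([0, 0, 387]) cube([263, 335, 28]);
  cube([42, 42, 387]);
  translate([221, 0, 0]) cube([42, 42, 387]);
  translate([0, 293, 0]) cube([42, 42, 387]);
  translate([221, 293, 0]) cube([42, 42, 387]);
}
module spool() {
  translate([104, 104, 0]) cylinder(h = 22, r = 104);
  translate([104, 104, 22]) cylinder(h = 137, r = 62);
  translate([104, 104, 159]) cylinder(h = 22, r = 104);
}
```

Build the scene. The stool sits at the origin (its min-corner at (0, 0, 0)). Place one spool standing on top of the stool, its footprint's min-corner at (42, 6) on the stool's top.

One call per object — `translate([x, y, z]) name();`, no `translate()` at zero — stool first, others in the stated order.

stool();
translate([42, 6, 415]) spool();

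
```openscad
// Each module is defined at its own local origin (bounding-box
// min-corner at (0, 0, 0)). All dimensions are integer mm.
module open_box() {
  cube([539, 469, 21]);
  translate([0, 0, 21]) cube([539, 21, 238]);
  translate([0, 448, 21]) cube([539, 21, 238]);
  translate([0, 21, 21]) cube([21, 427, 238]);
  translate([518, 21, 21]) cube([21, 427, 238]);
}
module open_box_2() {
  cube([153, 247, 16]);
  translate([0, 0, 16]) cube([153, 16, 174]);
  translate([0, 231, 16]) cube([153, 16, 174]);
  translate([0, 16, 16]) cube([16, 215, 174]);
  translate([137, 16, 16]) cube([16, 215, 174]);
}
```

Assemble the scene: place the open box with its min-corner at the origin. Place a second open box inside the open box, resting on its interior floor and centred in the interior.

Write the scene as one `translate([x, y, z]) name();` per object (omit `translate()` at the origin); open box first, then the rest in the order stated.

open_box();
translate([193, 111, 21]) open_box_2();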